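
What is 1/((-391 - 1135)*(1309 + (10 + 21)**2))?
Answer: -1/3464020 ≈ -2.8868e-7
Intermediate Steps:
1/((-391 - 1135)*(1309 + (10 + 21)**2)) = 1/(-1526*(1309 + 31**2)) = 1/(-1526*(1309 + 961)) = 1/(-1526*2270) = 1/(-3464020) = -1/3464020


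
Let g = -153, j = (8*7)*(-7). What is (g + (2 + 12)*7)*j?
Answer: 21560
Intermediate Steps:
j = -392 (j = 56*(-7) = -392)
(g + (2 + 12)*7)*j = (-153 + (2 + 12)*7)*(-392) = (-153 + 14*7)*(-392) = (-153 + 98)*(-392) = -55*(-392) = 21560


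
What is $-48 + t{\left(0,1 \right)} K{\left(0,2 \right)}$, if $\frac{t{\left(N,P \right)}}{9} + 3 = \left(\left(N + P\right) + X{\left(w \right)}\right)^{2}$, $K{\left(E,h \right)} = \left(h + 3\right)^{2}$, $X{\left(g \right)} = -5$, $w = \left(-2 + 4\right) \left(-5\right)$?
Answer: $2877$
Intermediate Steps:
$w = -10$ ($w = 2 \left(-5\right) = -10$)
$K{\left(E,h \right)} = \left(3 + h\right)^{2}$
$t{\left(N,P \right)} = -27 + 9 \left(-5 + N + P\right)^{2}$ ($t{\left(N,P \right)} = -27 + 9 \left(\left(N + P\right) - 5\right)^{2} = -27 + 9 \left(-5 + N + P\right)^{2}$)
$-48 + t{\left(0,1 \right)} K{\left(0,2 \right)} = -48 + \left(-27 + 9 \left(-5 + 0 + 1\right)^{2}\right) \left(3 + 2\right)^{2} = -48 + \left(-27 + 9 \left(-4\right)^{2}\right) 5^{2} = -48 + \left(-27 + 9 \cdot 16\right) 25 = -48 + \left(-27 + 144\right) 25 = -48 + 117 \cdot 25 = -48 + 2925 = 2877$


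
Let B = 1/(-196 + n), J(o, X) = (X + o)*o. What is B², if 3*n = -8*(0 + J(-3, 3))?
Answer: 1/38416 ≈ 2.6031e-5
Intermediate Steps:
J(o, X) = o*(X + o)
n = 0 (n = (-8*(0 - 3*(3 - 3)))/3 = (-8*(0 - 3*0))/3 = (-8*(0 + 0))/3 = (-8*0)/3 = (⅓)*0 = 0)
B = -1/196 (B = 1/(-196 + 0) = 1/(-196) = -1/196 ≈ -0.0051020)
B² = (-1/196)² = 1/38416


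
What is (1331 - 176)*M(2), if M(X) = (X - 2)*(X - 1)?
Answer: 0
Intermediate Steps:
M(X) = (-1 + X)*(-2 + X) (M(X) = (-2 + X)*(-1 + X) = (-1 + X)*(-2 + X))
(1331 - 176)*M(2) = (1331 - 176)*(2 + 2**2 - 3*2) = 1155*(2 + 4 - 6) = 1155*0 = 0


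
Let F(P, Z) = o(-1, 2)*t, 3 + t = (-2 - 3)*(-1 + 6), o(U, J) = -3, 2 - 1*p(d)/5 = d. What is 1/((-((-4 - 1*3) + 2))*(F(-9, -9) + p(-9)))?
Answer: 1/695 ≈ 0.0014388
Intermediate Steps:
p(d) = 10 - 5*d
t = -28 (t = -3 + (-2 - 3)*(-1 + 6) = -3 - 5*5 = -3 - 25 = -28)
F(P, Z) = 84 (F(P, Z) = -3*(-28) = 84)
1/((-((-4 - 1*3) + 2))*(F(-9, -9) + p(-9))) = 1/((-((-4 - 1*3) + 2))*(84 + (10 - 5*(-9)))) = 1/((-((-4 - 3) + 2))*(84 + (10 + 45))) = 1/((-(-7 + 2))*(84 + 55)) = 1/(-1*(-5)*139) = 1/(5*139) = 1/695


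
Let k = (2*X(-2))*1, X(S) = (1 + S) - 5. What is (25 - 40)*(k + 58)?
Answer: -690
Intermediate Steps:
X(S) = -4 + S
k = -12 (k = (2*(-4 - 2))*1 = (2*(-6))*1 = -12*1 = -12)
(25 - 40)*(k + 58) = (25 - 40)*(-12 + 58) = -15*46 = -690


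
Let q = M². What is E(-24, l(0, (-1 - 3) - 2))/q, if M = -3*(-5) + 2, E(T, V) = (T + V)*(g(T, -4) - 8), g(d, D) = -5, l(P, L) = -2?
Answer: 338/289 ≈ 1.1695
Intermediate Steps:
E(T, V) = -13*T - 13*V (E(T, V) = (T + V)*(-5 - 8) = (T + V)*(-13) = -13*T - 13*V)
M = 17 (M = 15 + 2 = 17)
q = 289 (q = 17² = 289)
E(-24, l(0, (-1 - 3) - 2))/q = (-13*(-24) - 13*(-2))/289 = (312 + 26)*(1/289) = 338*(1/289) = 338/289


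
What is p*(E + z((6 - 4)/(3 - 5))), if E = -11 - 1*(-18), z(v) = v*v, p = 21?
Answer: 168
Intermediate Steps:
z(v) = v²
E = 7 (E = -11 + 18 = 7)
p*(E + z((6 - 4)/(3 - 5))) = 21*(7 + ((6 - 4)/(3 - 5))²) = 21*(7 + (2/(-2))²) = 21*(7 + (2*(-½))²) = 21*(7 + (-1)²) = 21*(7 + 1) = 21*8 = 168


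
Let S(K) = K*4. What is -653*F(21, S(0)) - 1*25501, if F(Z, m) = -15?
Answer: -15706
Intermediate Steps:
S(K) = 4*K
-653*F(21, S(0)) - 1*25501 = -653*(-15) - 1*25501 = 9795 - 25501 = -15706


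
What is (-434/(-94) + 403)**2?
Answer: 367028964/2209 ≈ 1.6615e+5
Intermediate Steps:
(-434/(-94) + 403)**2 = (-434*(-1/94) + 403)**2 = (217/47 + 403)**2 = (19158/47)**2 = 367028964/2209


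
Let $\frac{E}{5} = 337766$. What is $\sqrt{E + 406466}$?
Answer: $8 \sqrt{32739} \approx 1447.5$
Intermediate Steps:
$E = 1688830$ ($E = 5 \cdot 337766 = 1688830$)
$\sqrt{E + 406466} = \sqrt{1688830 + 406466} = \sqrt{2095296} = 8 \sqrt{32739}$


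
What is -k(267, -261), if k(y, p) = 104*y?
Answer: -27768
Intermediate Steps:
-k(267, -261) = -104*267 = -1*27768 = -27768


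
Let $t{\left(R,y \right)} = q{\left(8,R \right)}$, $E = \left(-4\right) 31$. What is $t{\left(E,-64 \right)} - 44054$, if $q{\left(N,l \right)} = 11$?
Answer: $-44043$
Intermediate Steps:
$E = -124$
$t{\left(R,y \right)} = 11$
$t{\left(E,-64 \right)} - 44054 = 11 - 44054 = -44043$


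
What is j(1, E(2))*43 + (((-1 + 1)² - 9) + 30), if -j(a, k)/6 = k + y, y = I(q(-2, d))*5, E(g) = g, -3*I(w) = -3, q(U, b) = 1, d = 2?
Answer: -1785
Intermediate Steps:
I(w) = 1 (I(w) = -⅓*(-3) = 1)
y = 5 (y = 1*5 = 5)
j(a, k) = -30 - 6*k (j(a, k) = -6*(k + 5) = -6*(5 + k) = -30 - 6*k)
j(1, E(2))*43 + (((-1 + 1)² - 9) + 30) = (-30 - 6*2)*43 + (((-1 + 1)² - 9) + 30) = (-30 - 12)*43 + ((0² - 9) + 30) = -42*43 + ((0 - 9) + 30) = -1806 + (-9 + 30) = -1806 + 21 = -1785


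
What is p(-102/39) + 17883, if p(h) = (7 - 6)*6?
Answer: 17889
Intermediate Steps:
p(h) = 6 (p(h) = 1*6 = 6)
p(-102/39) + 17883 = 6 + 17883 = 17889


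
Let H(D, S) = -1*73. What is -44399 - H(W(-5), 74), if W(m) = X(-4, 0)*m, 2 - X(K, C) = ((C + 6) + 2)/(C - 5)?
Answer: -44326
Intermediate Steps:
X(K, C) = 2 - (8 + C)/(-5 + C) (X(K, C) = 2 - ((C + 6) + 2)/(C - 5) = 2 - ((6 + C) + 2)/(-5 + C) = 2 - (8 + C)/(-5 + C))
W(m) = 18*m/5 (W(m) = ((-18 + 0)/(-5 + 0))*m = (-18/(-5))*m = (-⅕*(-18))*m = 18*m/5)
H(D, S) = -73
-44399 - H(W(-5), 74) = -44399 - 1*(-73) = -44399 + 73 = -44326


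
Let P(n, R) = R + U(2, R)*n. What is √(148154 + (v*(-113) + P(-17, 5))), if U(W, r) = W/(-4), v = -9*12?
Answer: √641486/2 ≈ 400.46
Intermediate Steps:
v = -108
U(W, r) = -W/4 (U(W, r) = W*(-¼) = -W/4)
P(n, R) = R - n/2 (P(n, R) = R + (-¼*2)*n = R - n/2)
√(148154 + (v*(-113) + P(-17, 5))) = √(148154 + (-108*(-113) + (5 - ½*(-17)))) = √(148154 + (12204 + (5 + 17/2))) = √(148154 + (12204 + 27/2)) = √(148154 + 24435/2) = √(320743/2) = √641486/2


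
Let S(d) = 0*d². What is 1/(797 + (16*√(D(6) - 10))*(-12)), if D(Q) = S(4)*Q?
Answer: 797/1003849 + 192*I*√10/1003849 ≈ 0.00079394 + 0.00060483*I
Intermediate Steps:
S(d) = 0
D(Q) = 0 (D(Q) = 0*Q = 0)
1/(797 + (16*√(D(6) - 10))*(-12)) = 1/(797 + (16*√(0 - 10))*(-12)) = 1/(797 + (16*√(-10))*(-12)) = 1/(797 + (16*(I*√10))*(-12)) = 1/(797 + (16*I*√10)*(-12)) = 1/(797 - 192*I*√10)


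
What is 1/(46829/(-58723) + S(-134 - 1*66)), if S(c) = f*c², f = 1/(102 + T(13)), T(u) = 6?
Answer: 1585521/585965617 ≈ 0.0027058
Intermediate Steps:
f = 1/108 (f = 1/(102 + 6) = 1/108 ≈ 0.0092593)
S(c) = c²/108
1/(46829/(-58723) + S(-134 - 1*66)) = 1/(46829/(-58723) + (-134 - 1*66)²/108) = 1/(46829*(-1/58723) + (-134 - 66)²/108) = 1/(-46829/58723 + (1/108)*(-200)²) = 1/(-46829/58723 + (1/108)*40000) = 1/(-46829/58723 + 10000/27) = 1/(585965617/1585521) = 1585521/585965617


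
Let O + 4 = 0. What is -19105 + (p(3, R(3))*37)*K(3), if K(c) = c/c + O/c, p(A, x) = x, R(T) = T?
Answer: -19142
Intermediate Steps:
O = -4 (O = -4 + 0 = -4)
K(c) = 1 - 4/c (K(c) = c/c - 4/c = 1 - 4/c)
-19105 + (p(3, R(3))*37)*K(3) = -19105 + (3*37)*((-4 + 3)/3) = -19105 + 111*((1/3)*(-1)) = -19105 + 111*(-1/3) = -19105 - 37 = -19142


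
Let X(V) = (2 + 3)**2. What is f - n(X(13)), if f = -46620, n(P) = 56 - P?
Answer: -46651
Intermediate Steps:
X(V) = 25 (X(V) = 5**2 = 25)
f - n(X(13)) = -46620 - (56 - 1*25) = -46620 - (56 - 25) = -46620 - 1*31 = -46620 - 31 = -46651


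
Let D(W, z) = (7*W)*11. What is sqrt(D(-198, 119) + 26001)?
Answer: 3*sqrt(1195) ≈ 103.71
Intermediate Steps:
D(W, z) = 77*W
sqrt(D(-198, 119) + 26001) = sqrt(77*(-198) + 26001) = sqrt(-15246 + 26001) = sqrt(10755) = 3*sqrt(1195)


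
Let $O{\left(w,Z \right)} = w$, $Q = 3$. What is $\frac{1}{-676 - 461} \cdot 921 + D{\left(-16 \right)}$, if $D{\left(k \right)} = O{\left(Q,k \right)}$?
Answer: $\frac{830}{379} \approx 2.19$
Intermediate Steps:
$D{\left(k \right)} = 3$
$\frac{1}{-676 - 461} \cdot 921 + D{\left(-16 \right)} = \frac{1}{-676 - 461} \cdot 921 + 3 = \frac{1}{-1137} \cdot 921 + 3 = \left(- \frac{1}{1137}\right) 921 + 3 = - \frac{307}{379} + 3 = \frac{830}{379}$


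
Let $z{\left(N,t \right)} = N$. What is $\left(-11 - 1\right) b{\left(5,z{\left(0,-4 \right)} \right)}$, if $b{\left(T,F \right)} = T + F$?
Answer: $-60$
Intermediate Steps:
$b{\left(T,F \right)} = F + T$
$\left(-11 - 1\right) b{\left(5,z{\left(0,-4 \right)} \right)} = \left(-11 - 1\right) \left(0 + 5\right) = \left(-12\right) 5 = -60$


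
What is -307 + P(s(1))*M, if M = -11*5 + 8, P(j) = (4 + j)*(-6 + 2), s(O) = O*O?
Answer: 633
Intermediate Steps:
s(O) = O**2
P(j) = -16 - 4*j (P(j) = (4 + j)*(-4) = -16 - 4*j)
M = -47 (M = -55 + 8 = -47)
-307 + P(s(1))*M = -307 + (-16 - 4*1**2)*(-47) = -307 + (-16 - 4*1)*(-47) = -307 + (-16 - 4)*(-47) = -307 - 20*(-47) = -307 + 940 = 633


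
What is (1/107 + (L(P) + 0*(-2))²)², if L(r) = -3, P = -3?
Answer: 929296/11449 ≈ 81.168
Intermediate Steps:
(1/107 + (L(P) + 0*(-2))²)² = (1/107 + (-3 + 0*(-2))²)² = (1/107 + (-3 + 0)²)² = (1/107 + (-3)²)² = (1/107 + 9)² = (964/107)² = 929296/11449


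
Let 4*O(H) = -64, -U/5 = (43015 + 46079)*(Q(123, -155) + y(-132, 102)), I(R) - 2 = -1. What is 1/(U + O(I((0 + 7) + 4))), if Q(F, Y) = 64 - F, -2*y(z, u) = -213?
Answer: -1/21159841 ≈ -4.7259e-8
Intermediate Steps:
y(z, u) = 213/2 (y(z, u) = -½*(-213) = 213/2)
I(R) = 1 (I(R) = 2 - 1 = 1)
U = -21159825 (U = -5*(43015 + 46079)*((64 - 1*123) + 213/2) = -445470*((64 - 123) + 213/2) = -445470*(-59 + 213/2) = -445470*95/2 = -5*4231965 = -21159825)
O(H) = -16 (O(H) = (¼)*(-64) = -16)
1/(U + O(I((0 + 7) + 4))) = 1/(-21159825 - 16) = 1/(-21159841) = -1/21159841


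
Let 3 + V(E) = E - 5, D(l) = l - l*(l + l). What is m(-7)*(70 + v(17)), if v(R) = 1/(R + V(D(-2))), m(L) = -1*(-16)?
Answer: 1104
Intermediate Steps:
D(l) = l - 2*l**2 (D(l) = l - l*2*l = l - 2*l**2)
m(L) = 16
V(E) = -8 + E (V(E) = -3 + (E - 5) = -3 + (-5 + E) = -8 + E)
v(R) = 1/(-18 + R) (v(R) = 1/(R + (-8 - 2*(1 - 2*(-2)))) = 1/(R + (-8 - 2*(1 + 4))) = 1/(R + (-8 - 2*5)) = 1/(R + (-8 - 10)) = 1/(R - 18) = 1/(-18 + R))
m(-7)*(70 + v(17)) = 16*(70 + 1/(-18 + 17)) = 16*(70 + 1/(-1)) = 16*(70 - 1) = 16*69 = 1104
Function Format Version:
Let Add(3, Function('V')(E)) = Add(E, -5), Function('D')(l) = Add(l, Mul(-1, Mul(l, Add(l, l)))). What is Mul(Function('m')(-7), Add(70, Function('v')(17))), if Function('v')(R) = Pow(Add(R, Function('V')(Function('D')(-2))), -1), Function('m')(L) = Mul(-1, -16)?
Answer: 1104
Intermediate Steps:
Function('D')(l) = Add(l, Mul(-2, Pow(l, 2))) (Function('D')(l) = Add(l, Mul(-1, Mul(l, Mul(2, l)))) = Add(l, Mul(-1, Mul(2, Pow(l, 2)))) = Add(l, Mul(-2, Pow(l, 2))))
Function('m')(L) = 16
Function('V')(E) = Add(-8, E) (Function('V')(E) = Add(-3, Add(E, -5)) = Add(-3, Add(-5, E)) = Add(-8, E))
Function('v')(R) = Pow(Add(-18, R), -1) (Function('v')(R) = Pow(Add(R, Add(-8, Mul(-2, Add(1, Mul(-2, -2))))), -1) = Pow(Add(R, Add(-8, Mul(-2, Add(1, 4)))), -1) = Pow(Add(R, Add(-8, Mul(-2, 5))), -1) = Pow(Add(R, Add(-8, -10)), -1) = Pow(Add(R, -18), -1) = Pow(Add(-18, R), -1))
Mul(Function('m')(-7), Add(70, Function('v')(17))) = Mul(16, Add(70, Pow(Add(-18, 17), -1))) = Mul(16, Add(70, Pow(-1, -1))) = Mul(16, Add(70, -1)) = Mul(16, 69) = 1104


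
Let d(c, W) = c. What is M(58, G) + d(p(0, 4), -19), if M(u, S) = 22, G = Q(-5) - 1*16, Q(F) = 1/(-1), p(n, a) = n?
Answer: 22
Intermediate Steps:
Q(F) = -1
G = -17 (G = -1 - 1*16 = -1 - 16 = -17)
M(58, G) + d(p(0, 4), -19) = 22 + 0 = 22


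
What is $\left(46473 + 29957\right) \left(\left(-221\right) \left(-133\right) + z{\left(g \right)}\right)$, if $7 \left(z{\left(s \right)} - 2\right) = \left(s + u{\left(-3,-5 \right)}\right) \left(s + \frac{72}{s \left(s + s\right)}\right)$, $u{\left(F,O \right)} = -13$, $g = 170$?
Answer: $\frac{25672665613368}{10115} \approx 2.5381 \cdot 10^{9}$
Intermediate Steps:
$z{\left(s \right)} = 2 + \frac{\left(-13 + s\right) \left(s + \frac{36}{s^{2}}\right)}{7}$ ($z{\left(s \right)} = 2 + \frac{\left(s - 13\right) \left(s + \frac{72}{s \left(s + s\right)}\right)}{7} = 2 + \frac{\left(-13 + s\right) \left(s + \frac{72}{s 2 s}\right)}{7} = 2 + \frac{\left(-13 + s\right) \left(s + \frac{72}{2 s^{2}}\right)}{7} = 2 + \frac{\left(-13 + s\right) \left(s + 72 \frac{1}{2 s^{2}}\right)}{7} = 2 + \frac{\left(-13 + s\right) \left(s + \frac{36}{s^{2}}\right)}{7}$)
$\left(46473 + 29957\right) \left(\left(-221\right) \left(-133\right) + z{\left(g \right)}\right) = \left(46473 + 29957\right) \left(\left(-221\right) \left(-133\right) + \frac{-468 + 36 \cdot 170 + 170^{2} \left(14 + 170^{2} - 2210\right)}{7 \cdot 28900}\right) = 76430 \left(29393 + \frac{1}{7} \cdot \frac{1}{28900} \left(-468 + 6120 + 28900 \left(14 + 28900 - 2210\right)\right)\right) = 76430 \left(29393 + \frac{1}{7} \cdot \frac{1}{28900} \left(-468 + 6120 + 28900 \cdot 26704\right)\right) = 76430 \left(29393 + \frac{1}{7} \cdot \frac{1}{28900} \left(-468 + 6120 + 771745600\right)\right) = 76430 \left(29393 + \frac{1}{7} \cdot \frac{1}{28900} \cdot 771751252\right) = 76430 \left(29393 + \frac{192937813}{50575}\right) = 76430 \cdot \frac{1679488788}{50575} = \frac{25672665613368}{10115}$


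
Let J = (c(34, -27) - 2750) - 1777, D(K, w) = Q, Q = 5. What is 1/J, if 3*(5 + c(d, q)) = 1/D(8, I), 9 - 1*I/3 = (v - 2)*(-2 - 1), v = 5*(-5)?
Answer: -15/67979 ≈ -0.00022066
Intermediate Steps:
v = -25
I = -216 (I = 27 - 3*(-25 - 2)*(-2 - 1) = 27 - (-81)*(-3) = 27 - 3*81 = 27 - 243 = -216)
D(K, w) = 5
c(d, q) = -74/15 (c(d, q) = -5 + (⅓)/5 = -5 + (⅓)*(⅕) = -5 + 1/15 = -74/15)
J = -67979/15 (J = (-74/15 - 2750) - 1777 = -41324/15 - 1777 = -67979/15 ≈ -4531.9)
1/J = 1/(-67979/15) = -15/67979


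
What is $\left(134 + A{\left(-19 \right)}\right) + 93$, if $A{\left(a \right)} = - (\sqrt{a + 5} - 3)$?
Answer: $230 - i \sqrt{14} \approx 230.0 - 3.7417 i$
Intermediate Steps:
$A{\left(a \right)} = 3 - \sqrt{5 + a}$ ($A{\left(a \right)} = - (\sqrt{5 + a} - 3) = - (-3 + \sqrt{5 + a}) = 3 - \sqrt{5 + a}$)
$\left(134 + A{\left(-19 \right)}\right) + 93 = \left(134 + \left(3 - \sqrt{5 - 19}\right)\right) + 93 = \left(134 + \left(3 - \sqrt{-14}\right)\right) + 93 = \left(134 + \left(3 - i \sqrt{14}\right)\right) + 93 = \left(137 - i \sqrt{14}\right) + 93 = 230 - i \sqrt{14}$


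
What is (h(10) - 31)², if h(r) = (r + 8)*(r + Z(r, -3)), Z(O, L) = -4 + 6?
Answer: 34225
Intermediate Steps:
Z(O, L) = 2
h(r) = (2 + r)*(8 + r) (h(r) = (r + 8)*(r + 2) = (8 + r)*(2 + r) = (2 + r)*(8 + r))
(h(10) - 31)² = ((16 + 10² + 10*10) - 31)² = ((16 + 100 + 100) - 31)² = (216 - 31)² = 185² = 34225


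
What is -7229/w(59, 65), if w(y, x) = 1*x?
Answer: -7229/65 ≈ -111.22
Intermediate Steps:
w(y, x) = x
-7229/w(59, 65) = -7229/65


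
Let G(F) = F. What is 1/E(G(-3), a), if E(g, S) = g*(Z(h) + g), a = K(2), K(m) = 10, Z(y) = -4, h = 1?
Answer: 1/21 ≈ 0.047619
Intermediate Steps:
a = 10
E(g, S) = g*(-4 + g)
1/E(G(-3), a) = 1/(-3*(-4 - 3)) = 1/(-3*(-7)) = 1/21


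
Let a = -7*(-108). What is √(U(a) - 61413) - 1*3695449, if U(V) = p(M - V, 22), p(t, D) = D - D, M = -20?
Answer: -3695449 + I*√61413 ≈ -3.6954e+6 + 247.82*I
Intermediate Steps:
a = 756
p(t, D) = 0
U(V) = 0
√(U(a) - 61413) - 1*3695449 = √(0 - 61413) - 1*3695449 = √(-61413) - 3695449 = I*√61413 - 3695449 = -3695449 + I*√61413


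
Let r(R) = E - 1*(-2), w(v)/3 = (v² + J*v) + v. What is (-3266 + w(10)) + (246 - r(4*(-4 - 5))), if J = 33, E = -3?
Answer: -1699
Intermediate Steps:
w(v) = 3*v² + 102*v (w(v) = 3*((v² + 33*v) + v) = 3*(v² + 34*v) = 3*v² + 102*v)
r(R) = -1 (r(R) = -3 - 1*(-2) = -3 + 2 = -1)
(-3266 + w(10)) + (246 - r(4*(-4 - 5))) = (-3266 + 3*10*(34 + 10)) + (246 - 1*(-1)) = (-3266 + 3*10*44) + (246 + 1) = (-3266 + 1320) + 247 = -1946 + 247 = -1699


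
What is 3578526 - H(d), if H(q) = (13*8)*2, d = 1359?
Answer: 3578318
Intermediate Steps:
H(q) = 208 (H(q) = 104*2 = 208)
3578526 - H(d) = 3578526 - 1*208 = 3578526 - 208 = 3578318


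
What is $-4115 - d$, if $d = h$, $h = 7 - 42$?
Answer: $-4080$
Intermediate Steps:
$h = -35$ ($h = 7 - 42 = -35$)
$d = -35$
$-4115 - d = -4115 - -35 = -4115 + 35 = -4080$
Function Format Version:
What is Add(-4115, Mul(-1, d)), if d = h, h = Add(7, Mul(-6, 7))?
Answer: -4080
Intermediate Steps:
h = -35 (h = Add(7, -42) = -35)
d = -35
Add(-4115, Mul(-1, d)) = Add(-4115, Mul(-1, -35)) = Add(-4115, 35) = -4080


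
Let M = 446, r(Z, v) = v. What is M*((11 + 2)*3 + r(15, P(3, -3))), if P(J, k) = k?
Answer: 16056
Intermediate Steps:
M*((11 + 2)*3 + r(15, P(3, -3))) = 446*((11 + 2)*3 - 3) = 446*(13*3 - 3) = 446*(39 - 3) = 446*36 = 16056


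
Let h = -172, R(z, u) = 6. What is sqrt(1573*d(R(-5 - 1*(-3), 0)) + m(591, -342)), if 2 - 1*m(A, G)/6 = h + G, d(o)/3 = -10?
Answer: I*sqrt(44094) ≈ 209.99*I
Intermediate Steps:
d(o) = -30 (d(o) = 3*(-10) = -30)
m(A, G) = 1044 - 6*G (m(A, G) = 12 - 6*(-172 + G) = 12 + (1032 - 6*G) = 1044 - 6*G)
sqrt(1573*d(R(-5 - 1*(-3), 0)) + m(591, -342)) = sqrt(1573*(-30) + (1044 - 6*(-342))) = sqrt(-47190 + (1044 + 2052)) = sqrt(-47190 + 3096) = sqrt(-44094) = I*sqrt(44094)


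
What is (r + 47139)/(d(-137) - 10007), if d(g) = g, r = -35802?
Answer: -11337/10144 ≈ -1.1176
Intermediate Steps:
(r + 47139)/(d(-137) - 10007) = (-35802 + 47139)/(-137 - 10007) = 11337/(-10144) = 11337*(-1/10144) = -11337/10144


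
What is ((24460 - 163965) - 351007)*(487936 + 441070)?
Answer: -455688591072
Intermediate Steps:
((24460 - 163965) - 351007)*(487936 + 441070) = (-139505 - 351007)*929006 = -490512*929006 = -455688591072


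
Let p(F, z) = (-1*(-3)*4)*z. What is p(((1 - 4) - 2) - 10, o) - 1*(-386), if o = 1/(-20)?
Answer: 1927/5 ≈ 385.40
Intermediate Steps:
o = -1/20 ≈ -0.050000
p(F, z) = 12*z (p(F, z) = (3*4)*z = 12*z)
p(((1 - 4) - 2) - 10, o) - 1*(-386) = 12*(-1/20) - 1*(-386) = -⅗ + 386 = 1927/5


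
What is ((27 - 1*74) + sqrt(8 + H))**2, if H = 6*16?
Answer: 2313 - 188*sqrt(26) ≈ 1354.4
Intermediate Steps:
H = 96
((27 - 1*74) + sqrt(8 + H))**2 = ((27 - 1*74) + sqrt(8 + 96))**2 = ((27 - 74) + sqrt(104))**2 = (-47 + 2*sqrt(26))**2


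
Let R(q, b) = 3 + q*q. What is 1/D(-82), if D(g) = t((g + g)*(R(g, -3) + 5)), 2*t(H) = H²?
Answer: 1/609460993152 ≈ 1.6408e-12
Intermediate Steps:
R(q, b) = 3 + q²
t(H) = H²/2
D(g) = 2*g²*(8 + g²)² (D(g) = ((g + g)*((3 + g²) + 5))²/2 = ((2*g)*(8 + g²))²/2 = (2*g*(8 + g²))²/2 = (4*g²*(8 + g²)²)/2 = 2*g²*(8 + g²)²)
1/D(-82) = 1/(2*(-82)²*(8 + (-82)²)²) = 1/(2*6724*(8 + 6724)²) = 1/(2*6724*6732²) = 1/(2*6724*45319824) = 1/609460993152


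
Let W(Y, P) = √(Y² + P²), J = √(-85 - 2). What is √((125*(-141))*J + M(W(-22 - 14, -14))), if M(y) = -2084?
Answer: √(-2084 - 17625*I*√87) ≈ 284.89 - 288.52*I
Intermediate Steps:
J = I*√87 (J = √(-87) = I*√87 ≈ 9.3274*I)
W(Y, P) = √(P² + Y²)
√((125*(-141))*J + M(W(-22 - 14, -14))) = √((125*(-141))*(I*√87) - 2084) = √(-17625*I*√87 - 2084) = √(-2084 - 17625*I*√87)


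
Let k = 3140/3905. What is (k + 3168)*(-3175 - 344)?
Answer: -8708947884/781 ≈ -1.1151e+7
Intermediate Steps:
k = 628/781 (k = 3140*(1/3905) = 628/781 ≈ 0.80410)
(k + 3168)*(-3175 - 344) = (628/781 + 3168)*(-3175 - 344) = (2474836/781)*(-3519) = -8708947884/781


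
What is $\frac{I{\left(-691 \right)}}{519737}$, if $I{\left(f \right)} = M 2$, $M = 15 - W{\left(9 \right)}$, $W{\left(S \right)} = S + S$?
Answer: $- \frac{6}{519737} \approx -1.1544 \cdot 10^{-5}$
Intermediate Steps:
$W{\left(S \right)} = 2 S$
$M = -3$ ($M = 15 - 2 \cdot 9 = 15 - 18 = -3$)
$I{\left(f \right)} = -6$ ($I{\left(f \right)} = \left(-3\right) 2 = -6$)
$\frac{I{\left(-691 \right)}}{519737} = - \frac{6}{519737}$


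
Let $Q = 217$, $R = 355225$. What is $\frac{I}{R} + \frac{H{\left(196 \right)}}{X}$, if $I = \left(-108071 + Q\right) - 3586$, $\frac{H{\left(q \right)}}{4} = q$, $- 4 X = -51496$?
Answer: $- \frac{115618216}{457316665} \approx -0.25282$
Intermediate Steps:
$X = 12874$ ($X = \left(- \frac{1}{4}\right) \left(-51496\right) = 12874$)
$H{\left(q \right)} = 4 q$
$I = -111440$ ($I = \left(-108071 + 217\right) - 3586 = -107854 - 3586 = -111440$)
$\frac{I}{R} + \frac{H{\left(196 \right)}}{X} = - \frac{111440}{355225} + \frac{4 \cdot 196}{12874} = \left(-111440\right) \frac{1}{355225} + 784 \cdot \frac{1}{12874} = - \frac{22288}{71045} + \frac{392}{6437} = - \frac{115618216}{457316665}$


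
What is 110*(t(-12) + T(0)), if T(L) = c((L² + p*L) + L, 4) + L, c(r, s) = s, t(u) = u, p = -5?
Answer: -880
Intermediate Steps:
T(L) = 4 + L
110*(t(-12) + T(0)) = 110*(-12 + (4 + 0)) = 110*(-12 + 4) = 110*(-8) = -880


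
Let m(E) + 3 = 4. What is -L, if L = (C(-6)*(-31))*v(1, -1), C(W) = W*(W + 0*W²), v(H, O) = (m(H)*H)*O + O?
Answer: -2232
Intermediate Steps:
m(E) = 1 (m(E) = -3 + 4 = 1)
v(H, O) = O + H*O (v(H, O) = (1*H)*O + O = H*O + O = O + H*O)
C(W) = W² (C(W) = W*(W + 0) = W*W = W²)
L = 2232 (L = ((-6)²*(-31))*(-(1 + 1)) = (36*(-31))*(-1*2) = -1116*(-2) = 2232)
-L = -1*2232 = -2232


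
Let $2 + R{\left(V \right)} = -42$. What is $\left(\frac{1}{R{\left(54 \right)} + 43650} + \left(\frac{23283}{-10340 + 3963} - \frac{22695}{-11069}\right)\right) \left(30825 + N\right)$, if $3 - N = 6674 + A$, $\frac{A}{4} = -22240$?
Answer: $- \frac{278663380191477263}{1539008644439} \approx -1.8107 \cdot 10^{5}$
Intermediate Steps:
$A = -88960$ ($A = 4 \left(-22240\right) = -88960$)
$R{\left(V \right)} = -44$ ($R{\left(V \right)} = -2 - 42 = -44$)
$N = 82289$ ($N = 3 - \left(6674 - 88960\right) = 3 - -82286 = 3 + 82286 = 82289$)
$\left(\frac{1}{R{\left(54 \right)} + 43650} + \left(\frac{23283}{-10340 + 3963} - \frac{22695}{-11069}\right)\right) \left(30825 + N\right) = \left(\frac{1}{-44 + 43650} + \left(\frac{23283}{-10340 + 3963} - \frac{22695}{-11069}\right)\right) \left(30825 + 82289\right) = \left(\frac{1}{43606} + \left(\frac{23283}{-6377} - - \frac{22695}{11069}\right)\right) 113114 = \left(\frac{1}{43606} + \left(23283 \left(- \frac{1}{6377}\right) + \frac{22695}{11069}\right)\right) 113114 = \left(\frac{1}{43606} + \left(- \frac{23283}{6377} + \frac{22695}{11069}\right)\right) 113114 = \left(\frac{1}{43606} - \frac{112993512}{70587013}\right) 113114 = \left(- \frac{4927124497259}{3078017288878}\right) 113114 = - \frac{278663380191477263}{1539008644439}$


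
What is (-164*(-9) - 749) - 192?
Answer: 535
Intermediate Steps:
(-164*(-9) - 749) - 192 = (1476 - 749) - 192 = 727 - 192 = 535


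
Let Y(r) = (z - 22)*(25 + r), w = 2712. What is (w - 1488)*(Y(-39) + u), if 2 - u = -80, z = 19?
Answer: 151776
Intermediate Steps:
u = 82 (u = 2 - 1*(-80) = 2 + 80 = 82)
Y(r) = -75 - 3*r (Y(r) = (19 - 22)*(25 + r) = -3*(25 + r) = -75 - 3*r)
(w - 1488)*(Y(-39) + u) = (2712 - 1488)*((-75 - 3*(-39)) + 82) = 1224*((-75 + 117) + 82) = 1224*(42 + 82) = 1224*124 = 151776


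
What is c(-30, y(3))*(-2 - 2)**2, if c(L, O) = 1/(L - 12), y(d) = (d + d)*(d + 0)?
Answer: -8/21 ≈ -0.38095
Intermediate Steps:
y(d) = 2*d**2 (y(d) = (2*d)*d = 2*d**2)
c(L, O) = 1/(-12 + L)
c(-30, y(3))*(-2 - 2)**2 = (-2 - 2)**2/(-12 - 30) = (-4)**2/(-42) = -1/42*16 = -8/21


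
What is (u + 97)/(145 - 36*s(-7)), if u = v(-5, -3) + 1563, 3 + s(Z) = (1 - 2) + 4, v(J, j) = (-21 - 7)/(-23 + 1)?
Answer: 18274/1595 ≈ 11.457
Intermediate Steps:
v(J, j) = 14/11 (v(J, j) = -28/(-22) = -28*(-1/22) = 14/11)
s(Z) = 0 (s(Z) = -3 + ((1 - 2) + 4) = -3 + (-1 + 4) = -3 + 3 = 0)
u = 17207/11 (u = 14/11 + 1563 = 17207/11 ≈ 1564.3)
(u + 97)/(145 - 36*s(-7)) = (17207/11 + 97)/(145 - 36*0) = 18274/(11*(145 + 0)) = (18274/11)/145 = (18274/11)*(1/145) = 18274/1595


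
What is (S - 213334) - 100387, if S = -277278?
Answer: -590999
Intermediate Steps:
(S - 213334) - 100387 = (-277278 - 213334) - 100387 = -490612 - 100387 = -590999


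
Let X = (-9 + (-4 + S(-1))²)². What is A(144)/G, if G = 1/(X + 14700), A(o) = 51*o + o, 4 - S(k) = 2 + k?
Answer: 110552832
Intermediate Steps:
S(k) = 2 - k (S(k) = 4 - (2 + k) = 4 + (-2 - k) = 2 - k)
A(o) = 52*o
X = 64 (X = (-9 + (-4 + (2 - 1*(-1)))²)² = (-9 + (-4 + (2 + 1))²)² = (-9 + (-4 + 3)²)² = (-9 + (-1)²)² = (-9 + 1)² = (-8)² = 64)
G = 1/14764 (G = 1/(64 + 14700) = 1/14764 ≈ 6.7732e-5)
A(144)/G = (52*144)/(1/14764) = 7488*14764 = 110552832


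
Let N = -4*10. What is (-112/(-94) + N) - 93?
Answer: -6195/47 ≈ -131.81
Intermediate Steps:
N = -40
(-112/(-94) + N) - 93 = (-112/(-94) - 40) - 93 = (-112*(-1/94) - 40) - 93 = (56/47 - 40) - 93 = -1824/47 - 93 = -6195/47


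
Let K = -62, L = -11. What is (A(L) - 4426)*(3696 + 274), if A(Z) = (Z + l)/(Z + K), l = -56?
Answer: -1282433070/73 ≈ -1.7568e+7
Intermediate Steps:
A(Z) = (-56 + Z)/(-62 + Z) (A(Z) = (Z - 56)/(Z - 62) = (-56 + Z)/(-62 + Z))
(A(L) - 4426)*(3696 + 274) = ((-56 - 11)/(-62 - 11) - 4426)*(3696 + 274) = (-67/(-73) - 4426)*3970 = (-1/73*(-67) - 4426)*3970 = (67/73 - 4426)*3970 = -323031/73*3970 = -1282433070/73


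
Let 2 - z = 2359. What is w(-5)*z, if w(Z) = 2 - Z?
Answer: -16499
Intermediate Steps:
z = -2357 (z = 2 - 1*2359 = 2 - 2359 = -2357)
w(-5)*z = (2 - 1*(-5))*(-2357) = (2 + 5)*(-2357) = 7*(-2357) = -16499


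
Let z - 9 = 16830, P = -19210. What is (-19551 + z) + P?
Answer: -21922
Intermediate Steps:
z = 16839 (z = 9 + 16830 = 16839)
(-19551 + z) + P = (-19551 + 16839) - 19210 = -2712 - 19210 = -21922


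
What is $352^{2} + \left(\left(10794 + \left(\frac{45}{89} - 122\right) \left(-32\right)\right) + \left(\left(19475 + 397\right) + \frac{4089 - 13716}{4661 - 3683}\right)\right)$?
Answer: $\frac{4597209595}{29014} \approx 1.5845 \cdot 10^{5}$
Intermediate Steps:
$352^{2} + \left(\left(10794 + \left(\frac{45}{89} - 122\right) \left(-32\right)\right) + \left(\left(19475 + 397\right) + \frac{4089 - 13716}{4661 - 3683}\right)\right) = 123904 + \left(\left(10794 + \left(45 \cdot \frac{1}{89} - 122\right) \left(-32\right)\right) + \left(19872 - \frac{9627}{978}\right)\right) = 123904 + \left(\left(10794 + \left(\frac{45}{89} - 122\right) \left(-32\right)\right) + \left(19872 - \frac{3209}{326}\right)\right) = 123904 + \left(\left(10794 - - \frac{346016}{89}\right) + \left(19872 - \frac{3209}{326}\right)\right) = 123904 + \left(\left(10794 + \frac{346016}{89}\right) + \frac{6475063}{326}\right) = 123904 + \left(\frac{1306682}{89} + \frac{6475063}{326}\right) = 123904 + \frac{1002258939}{29014} = \frac{4597209595}{29014}$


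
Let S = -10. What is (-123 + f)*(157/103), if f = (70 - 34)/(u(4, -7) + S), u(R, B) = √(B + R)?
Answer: -2045553/10609 - 5652*I*√3/10609 ≈ -192.81 - 0.92276*I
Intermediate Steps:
f = 36/(-10 + I*√3) (f = (70 - 34)/(√(-7 + 4) - 10) = 36/(√(-3) - 10) = 36/(I*√3 - 10) = 36/(-10 + I*√3) ≈ -3.4951 - 0.60538*I)
(-123 + f)*(157/103) = (-123 + (-360/103 - 36*I*√3/103))*(157/103) = (-13029/103 - 36*I*√3/103)*(157*(1/103)) = (-13029/103 - 36*I*√3/103)*(157/103) = -2045553/10609 - 5652*I*√3/10609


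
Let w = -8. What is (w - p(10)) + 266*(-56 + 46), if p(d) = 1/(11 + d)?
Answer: -56029/21 ≈ -2668.0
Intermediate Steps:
(w - p(10)) + 266*(-56 + 46) = (-8 - 1/(11 + 10)) + 266*(-56 + 46) = (-8 - 1/21) + 266*(-10) = (-8 - 1*1/21) - 2660 = (-8 - 1/21) - 2660 = -169/21 - 2660 = -56029/21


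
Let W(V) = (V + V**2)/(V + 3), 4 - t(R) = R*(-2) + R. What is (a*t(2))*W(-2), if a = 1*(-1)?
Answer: -12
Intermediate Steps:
t(R) = 4 + R (t(R) = 4 - (R*(-2) + R) = 4 - (-2*R + R) = 4 - (-1)*R = 4 + R)
W(V) = (V + V**2)/(3 + V)
a = -1
(a*t(2))*W(-2) = (-(4 + 2))*(-2*(1 - 2)/(3 - 2)) = (-1*6)*(-2*(-1)/1) = -(-12)*(-1) = -6*2 = -12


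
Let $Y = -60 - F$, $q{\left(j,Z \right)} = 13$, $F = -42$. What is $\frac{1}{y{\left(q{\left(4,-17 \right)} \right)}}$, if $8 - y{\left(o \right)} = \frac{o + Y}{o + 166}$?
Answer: $\frac{179}{1437} \approx 0.12457$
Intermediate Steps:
$Y = -18$ ($Y = -60 - -42 = -60 + 42 = -18$)
$y{\left(o \right)} = 8 - \frac{-18 + o}{166 + o}$ ($y{\left(o \right)} = 8 - \frac{o - 18}{o + 166} = 8 - \frac{-18 + o}{166 + o}$)
$\frac{1}{y{\left(q{\left(4,-17 \right)} \right)}} = \frac{1}{\frac{1}{166 + 13} \left(1346 + 7 \cdot 13\right)} = \frac{1}{\frac{1}{179} \left(1346 + 91\right)} = \frac{1}{\frac{1}{179} \cdot 1437} = \frac{1}{\frac{1437}{179}} = \frac{179}{1437}$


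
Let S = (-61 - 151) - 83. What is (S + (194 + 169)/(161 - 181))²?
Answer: 39225169/400 ≈ 98063.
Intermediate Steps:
S = -295 (S = -212 - 83 = -295)
(S + (194 + 169)/(161 - 181))² = (-295 + (194 + 169)/(161 - 181))² = (-295 + 363/(-20))² = (-295 + 363*(-1/20))² = (-295 - 363/20)² = (-6263/20)² = 39225169/400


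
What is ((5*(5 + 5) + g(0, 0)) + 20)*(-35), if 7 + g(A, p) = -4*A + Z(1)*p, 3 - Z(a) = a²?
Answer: -2205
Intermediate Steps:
Z(a) = 3 - a²
g(A, p) = -7 - 4*A + 2*p (g(A, p) = -7 + (-4*A + (3 - 1*1²)*p) = -7 + (-4*A + (3 - 1*1)*p) = -7 + (-4*A + (3 - 1)*p) = -7 + (-4*A + 2*p) = -7 - 4*A + 2*p)
((5*(5 + 5) + g(0, 0)) + 20)*(-35) = ((5*(5 + 5) + (-7 - 4*0 + 2*0)) + 20)*(-35) = ((5*10 + (-7 + 0 + 0)) + 20)*(-35) = ((50 - 7) + 20)*(-35) = (43 + 20)*(-35) = 63*(-35) = -2205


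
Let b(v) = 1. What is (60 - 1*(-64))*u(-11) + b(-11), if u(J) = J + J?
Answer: -2727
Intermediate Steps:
u(J) = 2*J
(60 - 1*(-64))*u(-11) + b(-11) = (60 - 1*(-64))*(2*(-11)) + 1 = (60 + 64)*(-22) + 1 = 124*(-22) + 1 = -2728 + 1 = -2727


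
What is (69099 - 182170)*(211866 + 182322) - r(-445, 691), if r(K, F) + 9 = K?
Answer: -44571230894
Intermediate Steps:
r(K, F) = -9 + K
(69099 - 182170)*(211866 + 182322) - r(-445, 691) = (69099 - 182170)*(211866 + 182322) - (-9 - 445) = -113071*394188 - 1*(-454) = -44571231348 + 454 = -44571230894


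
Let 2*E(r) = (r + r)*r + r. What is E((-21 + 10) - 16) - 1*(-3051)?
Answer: 7533/2 ≈ 3766.5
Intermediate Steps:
E(r) = r**2 + r/2 (E(r) = ((r + r)*r + r)/2 = ((2*r)*r + r)/2 = (2*r**2 + r)/2 = (r + 2*r**2)/2 = r**2 + r/2)
E((-21 + 10) - 16) - 1*(-3051) = ((-21 + 10) - 16)*(1/2 + ((-21 + 10) - 16)) - 1*(-3051) = (-11 - 16)*(1/2 + (-11 - 16)) + 3051 = -27*(1/2 - 27) + 3051 = -27*(-53/2) + 3051 = 1431/2 + 3051 = 7533/2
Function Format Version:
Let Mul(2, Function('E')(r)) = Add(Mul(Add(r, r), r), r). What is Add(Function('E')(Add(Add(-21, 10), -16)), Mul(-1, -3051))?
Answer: Rational(7533, 2) ≈ 3766.5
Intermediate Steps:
Function('E')(r) = Add(Pow(r, 2), Mul(Rational(1, 2), r)) (Function('E')(r) = Mul(Rational(1, 2), Add(Mul(Add(r, r), r), r)) = Mul(Rational(1, 2), Add(Mul(Mul(2, r), r), r)) = Mul(Rational(1, 2), Add(Mul(2, Pow(r, 2)), r)) = Mul(Rational(1, 2), Add(r, Mul(2, Pow(r, 2)))) = Add(Pow(r, 2), Mul(Rational(1, 2), r)))
Add(Function('E')(Add(Add(-21, 10), -16)), Mul(-1, -3051)) = Add(Mul(Add(Add(-21, 10), -16), Add(Rational(1, 2), Add(Add(-21, 10), -16))), Mul(-1, -3051)) = Add(Mul(Add(-11, -16), Add(Rational(1, 2), Add(-11, -16))), 3051) = Add(Mul(-27, Add(Rational(1, 2), -27)), 3051) = Add(Mul(-27, Rational(-53, 2)), 3051) = Add(Rational(1431, 2), 3051) = Rational(7533, 2)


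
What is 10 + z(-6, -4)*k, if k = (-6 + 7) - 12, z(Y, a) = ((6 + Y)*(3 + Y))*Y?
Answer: 10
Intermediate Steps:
z(Y, a) = Y*(3 + Y)*(6 + Y) (z(Y, a) = ((3 + Y)*(6 + Y))*Y = Y*(3 + Y)*(6 + Y))
k = -11 (k = 1 - 12 = -11)
10 + z(-6, -4)*k = 10 - 6*(18 + (-6)² + 9*(-6))*(-11) = 10 - 6*(18 + 36 - 54)*(-11) = 10 - 6*0*(-11) = 10 + 0*(-11) = 10 + 0 = 10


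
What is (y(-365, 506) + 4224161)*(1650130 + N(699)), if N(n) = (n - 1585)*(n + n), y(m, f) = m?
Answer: 1738100501592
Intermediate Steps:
N(n) = 2*n*(-1585 + n) (N(n) = (-1585 + n)*(2*n) = 2*n*(-1585 + n))
(y(-365, 506) + 4224161)*(1650130 + N(699)) = (-365 + 4224161)*(1650130 + 2*699*(-1585 + 699)) = 4223796*(1650130 + 2*699*(-886)) = 4223796*(1650130 - 1238628) = 4223796*411502 = 1738100501592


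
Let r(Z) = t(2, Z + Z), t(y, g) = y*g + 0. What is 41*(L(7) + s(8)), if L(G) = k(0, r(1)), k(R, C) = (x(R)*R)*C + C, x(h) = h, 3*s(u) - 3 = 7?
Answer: 902/3 ≈ 300.67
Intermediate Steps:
t(y, g) = g*y (t(y, g) = g*y + 0 = g*y)
s(u) = 10/3 (s(u) = 1 + (1/3)*7 = 1 + 7/3 = 10/3)
r(Z) = 4*Z (r(Z) = (Z + Z)*2 = (2*Z)*2 = 4*Z)
k(R, C) = C + C*R**2 (k(R, C) = (R*R)*C + C = R**2*C + C = C*R**2 + C = C + C*R**2)
L(G) = 4 (L(G) = (4*1)*(1 + 0**2) = 4*(1 + 0) = 4*1 = 4)
41*(L(7) + s(8)) = 41*(4 + 10/3) = 41*(22/3) = 902/3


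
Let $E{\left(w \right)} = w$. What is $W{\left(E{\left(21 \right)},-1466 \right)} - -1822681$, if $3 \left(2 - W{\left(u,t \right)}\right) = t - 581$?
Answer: $\frac{5470096}{3} \approx 1.8234 \cdot 10^{6}$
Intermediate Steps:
$W{\left(u,t \right)} = \frac{587}{3} - \frac{t}{3}$ ($W{\left(u,t \right)} = 2 - \frac{t - 581}{3} = 2 - \frac{-581 + t}{3} = 2 - \left(- \frac{581}{3} + \frac{t}{3}\right) = \frac{587}{3} - \frac{t}{3}$)
$W{\left(E{\left(21 \right)},-1466 \right)} - -1822681 = \left(\frac{587}{3} - - \frac{1466}{3}\right) - -1822681 = \left(\frac{587}{3} + \frac{1466}{3}\right) + 1822681 = \frac{2053}{3} + 1822681 = \frac{5470096}{3}$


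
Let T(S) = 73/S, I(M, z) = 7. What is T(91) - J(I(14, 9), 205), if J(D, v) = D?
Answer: -564/91 ≈ -6.1978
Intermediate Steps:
T(91) - J(I(14, 9), 205) = 73/91 - 1*7 = 73*(1/91) - 7 = 73/91 - 7 = -564/91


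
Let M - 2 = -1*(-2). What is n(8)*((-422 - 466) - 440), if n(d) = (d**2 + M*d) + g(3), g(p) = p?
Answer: -131472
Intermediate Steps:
M = 4 (M = 2 - 1*(-2) = 2 + 2 = 4)
n(d) = 3 + d**2 + 4*d (n(d) = (d**2 + 4*d) + 3 = 3 + d**2 + 4*d)
n(8)*((-422 - 466) - 440) = (3 + 8**2 + 4*8)*((-422 - 466) - 440) = (3 + 64 + 32)*(-888 - 440) = 99*(-1328) = -131472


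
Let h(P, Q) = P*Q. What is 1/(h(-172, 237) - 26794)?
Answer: -1/67558 ≈ -1.4802e-5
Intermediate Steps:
1/(h(-172, 237) - 26794) = 1/(-172*237 - 26794) = 1/(-40764 - 26794) = 1/(-67558) = -1/67558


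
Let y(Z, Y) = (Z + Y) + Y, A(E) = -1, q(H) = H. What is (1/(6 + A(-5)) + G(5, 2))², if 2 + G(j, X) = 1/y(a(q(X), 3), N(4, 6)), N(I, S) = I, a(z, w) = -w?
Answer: 64/25 ≈ 2.5600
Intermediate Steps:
y(Z, Y) = Z + 2*Y (y(Z, Y) = (Y + Z) + Y = Z + 2*Y)
G(j, X) = -9/5 (G(j, X) = -2 + 1/(-1*3 + 2*4) = -2 + 1/(-3 + 8) = -2 + 1/5 = -2 + ⅕ = -9/5)
(1/(6 + A(-5)) + G(5, 2))² = (1/(6 - 1) - 9/5)² = (1/5 - 9/5)² = (⅕ - 9/5)² = (-8/5)² = 64/25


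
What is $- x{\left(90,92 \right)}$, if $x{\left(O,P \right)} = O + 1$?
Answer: $-91$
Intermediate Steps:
$x{\left(O,P \right)} = 1 + O$
$- x{\left(90,92 \right)} = - (1 + 90) = \left(-1\right) 91 = -91$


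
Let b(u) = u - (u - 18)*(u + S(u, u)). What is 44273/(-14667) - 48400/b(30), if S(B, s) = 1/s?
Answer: 869068751/6057471 ≈ 143.47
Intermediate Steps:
b(u) = u - (-18 + u)*(u + 1/u) (b(u) = u - (u - 18)*(u + 1/u) = u - (-18 + u)*(u + 1/u))
44273/(-14667) - 48400/b(30) = 44273/(-14667) - 48400/(-1 - 1*30² + 18/30 + 19*30) = 44273*(-1/14667) - 48400/(-1 - 1*900 + 18*(1/30) + 570) = -44273/14667 - 48400/(-1 - 900 + ⅗ + 570) = -44273/14667 - 48400/(-1652/5) = -44273/14667 - 48400*(-5/1652) = -44273/14667 + 60500/413 = 869068751/6057471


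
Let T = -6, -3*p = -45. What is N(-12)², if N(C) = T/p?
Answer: 4/25 ≈ 0.16000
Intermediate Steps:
p = 15 (p = -⅓*(-45) = 15)
N(C) = -⅖ (N(C) = -6/15 = -6*1/15 = -⅖)
N(-12)² = (-⅖)² = 4/25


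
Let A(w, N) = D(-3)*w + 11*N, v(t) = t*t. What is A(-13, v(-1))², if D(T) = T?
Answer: 2500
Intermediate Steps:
v(t) = t²
A(w, N) = -3*w + 11*N
A(-13, v(-1))² = (-3*(-13) + 11*(-1)²)² = (39 + 11*1)² = (39 + 11)² = 50² = 2500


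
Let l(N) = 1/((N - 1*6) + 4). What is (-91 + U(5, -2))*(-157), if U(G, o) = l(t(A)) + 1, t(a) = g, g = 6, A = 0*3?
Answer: 56363/4 ≈ 14091.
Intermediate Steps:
A = 0
t(a) = 6
l(N) = 1/(-2 + N) (l(N) = 1/((N - 6) + 4) = 1/((-6 + N) + 4) = 1/(-2 + N))
U(G, o) = 5/4 (U(G, o) = 1/(-2 + 6) + 1 = 1/4 + 1 = ¼ + 1 = 5/4)
(-91 + U(5, -2))*(-157) = (-91 + 5/4)*(-157) = -359/4*(-157) = 56363/4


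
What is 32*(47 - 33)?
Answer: 448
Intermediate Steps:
32*(47 - 33) = 32*14 = 448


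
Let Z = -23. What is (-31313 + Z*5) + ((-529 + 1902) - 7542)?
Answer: -37597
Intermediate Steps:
(-31313 + Z*5) + ((-529 + 1902) - 7542) = (-31313 - 23*5) + ((-529 + 1902) - 7542) = (-31313 - 115) + (1373 - 7542) = -31428 - 6169 = -37597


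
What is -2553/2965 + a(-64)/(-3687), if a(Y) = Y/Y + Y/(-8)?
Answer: -3146532/3643985 ≈ -0.86349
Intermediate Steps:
a(Y) = 1 - Y/8 (a(Y) = 1 + Y*(-1/8) = 1 - Y/8)
-2553/2965 + a(-64)/(-3687) = -2553/2965 + (1 - 1/8*(-64))/(-3687) = -2553*1/2965 + (1 + 8)*(-1/3687) = -2553/2965 + 9*(-1/3687) = -2553/2965 - 3/1229 = -3146532/3643985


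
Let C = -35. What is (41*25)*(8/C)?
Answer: -1640/7 ≈ -234.29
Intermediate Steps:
(41*25)*(8/C) = (41*25)*(8/(-35)) = 1025*(8*(-1/35)) = 1025*(-8/35) = -1640/7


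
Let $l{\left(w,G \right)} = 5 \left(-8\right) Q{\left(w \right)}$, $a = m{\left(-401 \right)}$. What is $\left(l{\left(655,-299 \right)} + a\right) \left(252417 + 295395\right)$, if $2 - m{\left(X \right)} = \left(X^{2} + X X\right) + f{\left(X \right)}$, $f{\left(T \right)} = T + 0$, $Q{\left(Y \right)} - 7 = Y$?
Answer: $-190462728348$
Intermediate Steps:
$Q{\left(Y \right)} = 7 + Y$
$f{\left(T \right)} = T$
$m{\left(X \right)} = 2 - X - 2 X^{2}$ ($m{\left(X \right)} = 2 - \left(\left(X^{2} + X X\right) + X\right) = 2 - \left(\left(X^{2} + X^{2}\right) + X\right) = 2 - \left(2 X^{2} + X\right) = 2 - \left(X + 2 X^{2}\right) = 2 - X - 2 X^{2}$)
$a = -321199$ ($a = 2 - -401 - 2 \left(-401\right)^{2} = 2 + 401 - 321602 = -321199$)
$l{\left(w,G \right)} = -280 - 40 w$ ($l{\left(w,G \right)} = 5 \left(-8\right) \left(7 + w\right) = - 40 \left(7 + w\right) = -280 - 40 w$)
$\left(l{\left(655,-299 \right)} + a\right) \left(252417 + 295395\right) = \left(\left(-280 - 26200\right) - 321199\right) \left(252417 + 295395\right) = \left(\left(-280 - 26200\right) - 321199\right) 547812 = \left(-26480 - 321199\right) 547812 = \left(-347679\right) 547812 = -190462728348$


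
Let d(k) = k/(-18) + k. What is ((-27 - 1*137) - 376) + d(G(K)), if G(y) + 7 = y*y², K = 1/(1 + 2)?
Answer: -132818/243 ≈ -546.58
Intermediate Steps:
K = ⅓ (K = 1/3 = ⅓ ≈ 0.33333)
G(y) = -7 + y³ (G(y) = -7 + y*y² = -7 + y³)
d(k) = 17*k/18 (d(k) = k*(-1/18) + k = -k/18 + k = 17*k/18)
((-27 - 1*137) - 376) + d(G(K)) = ((-27 - 1*137) - 376) + 17*(-7 + (⅓)³)/18 = ((-27 - 137) - 376) + 17*(-7 + 1/27)/18 = (-164 - 376) + (17/18)*(-188/27) = -540 - 1598/243 = -132818/243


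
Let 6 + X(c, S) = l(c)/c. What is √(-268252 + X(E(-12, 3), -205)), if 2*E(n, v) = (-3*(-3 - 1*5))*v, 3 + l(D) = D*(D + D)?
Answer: I*√9654699/6 ≈ 517.87*I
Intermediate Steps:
l(D) = -3 + 2*D² (l(D) = -3 + D*(D + D) = -3 + D*(2*D) = -3 + 2*D²)
E(n, v) = 12*v (E(n, v) = ((-3*(-3 - 1*5))*v)/2 = ((-3*(-3 - 5))*v)/2 = ((-3*(-8))*v)/2 = (24*v)/2 = 12*v)
X(c, S) = -6 + (-3 + 2*c²)/c
√(-268252 + X(E(-12, 3), -205)) = √(-268252 + (-6 - 3/(12*3) + 2*(12*3))) = √(-268252 + (-6 - 3/36 + 2*36)) = √(-268252 + (-6 - 3*1/36 + 72)) = √(-268252 + (-6 - 1/12 + 72)) = √(-268252 + 791/12) = √(-3218233/12) = I*√9654699/6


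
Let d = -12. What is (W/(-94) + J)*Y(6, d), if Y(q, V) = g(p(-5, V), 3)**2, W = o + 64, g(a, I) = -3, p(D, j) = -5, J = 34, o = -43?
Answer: 28575/94 ≈ 303.99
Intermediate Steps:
W = 21 (W = -43 + 64 = 21)
Y(q, V) = 9 (Y(q, V) = (-3)**2 = 9)
(W/(-94) + J)*Y(6, d) = (21/(-94) + 34)*9 = (21*(-1/94) + 34)*9 = (-21/94 + 34)*9 = (3175/94)*9 = 28575/94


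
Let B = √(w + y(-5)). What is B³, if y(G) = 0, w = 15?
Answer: 15*√15 ≈ 58.095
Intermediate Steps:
B = √15 (B = √(15 + 0) = √15 ≈ 3.8730)
B³ = (√15)³ = 15*√15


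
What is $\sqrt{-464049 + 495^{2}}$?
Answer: $468 i \approx 468.0 i$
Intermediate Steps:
$\sqrt{-464049 + 495^{2}} = \sqrt{-464049 + 245025} = \sqrt{-219024} = 468 i$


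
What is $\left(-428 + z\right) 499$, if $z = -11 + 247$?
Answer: $-95808$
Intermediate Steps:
$z = 236$
$\left(-428 + z\right) 499 = \left(-428 + 236\right) 499 = \left(-192\right) 499 = -95808$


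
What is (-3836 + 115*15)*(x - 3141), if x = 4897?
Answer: -3706916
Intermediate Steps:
(-3836 + 115*15)*(x - 3141) = (-3836 + 115*15)*(4897 - 3141) = (-3836 + 1725)*1756 = -2111*1756 = -3706916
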